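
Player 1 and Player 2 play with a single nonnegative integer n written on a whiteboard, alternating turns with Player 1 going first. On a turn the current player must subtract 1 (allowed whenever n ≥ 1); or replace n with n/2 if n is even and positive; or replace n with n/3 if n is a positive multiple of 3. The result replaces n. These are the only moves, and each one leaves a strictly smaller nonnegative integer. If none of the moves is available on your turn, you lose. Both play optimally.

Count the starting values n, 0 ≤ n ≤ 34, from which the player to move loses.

14

Positions with no move are L. A position that does have a move is losing for the player to move precisely when every available move leads to a winning position for the opponent. Fill in the labels:
n=0: no move → L
n=1: W (go to 0, an L position)
n=2: L (sole option 1(W) is W)
n=3: W (go to 2, an L position)
n=4: W (go to 2, an L position)
n=5: L (sole option 4(W) is W)
n=6: W (go to 2, an L position)
n=7: L (sole option 6(W) is W)
n=8: W (go to 7, an L position)
n=9: L (options 3(W), 8(W) are all W)
n=10: W (go to 5, an L position)
n=11: L (sole option 10(W) is W)
n=12: W (go to 11, an L position)
n=13: L (sole option 12(W) is W)
n=14: W (go to 7, an L position)
n=15: W (go to 5, an L position)
n=16: L (options 8(W), 15(W) are all W)
n=17: W (go to 16, an L position)
n=18: W (go to 9, an L position)
n=19: L (sole option 18(W) is W)
n=20: W (go to 19, an L position)
n=21: W (go to 7, an L position)
n=22: W (go to 11, an L position)
n=23: L (sole option 22(W) is W)
n=24: W (go to 23, an L position)
n=25: L (sole option 24(W) is W)
n=26: W (go to 13, an L position)
n=27: W (go to 9, an L position)
n=28: L (options 14(W), 27(W) are all W)
n=29: W (go to 28, an L position)
n=30: L (options 10(W), 15(W), 29(W) are all W)
n=31: W (go to 30, an L position)
n=32: W (go to 16, an L position)
n=33: W (go to 11, an L position)
n=34: L (options 17(W), 33(W) are all W)
L entries with 0 ≤ n ≤ 34: n = 0, 2, 5, 7, 9, 11, 13, 16, 19, 23, 25, 28, 30, 34; that makes 14.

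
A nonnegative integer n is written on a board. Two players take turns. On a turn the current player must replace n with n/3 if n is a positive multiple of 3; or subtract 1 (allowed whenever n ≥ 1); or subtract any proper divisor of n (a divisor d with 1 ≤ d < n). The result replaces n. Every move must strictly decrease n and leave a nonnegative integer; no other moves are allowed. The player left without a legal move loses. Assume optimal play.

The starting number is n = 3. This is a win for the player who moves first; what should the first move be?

Move to 2.

Label each position W (a win for the player to move) or L (a loss). A position with no legal move is L; any other position is W exactly when some move reaches an L, and L when every move reaches a W.
n=0: no move → L
n=1: can move to 0, which is L ⇒ W
n=2: the only move is to 1(W), a W ⇒ L
n=3: can move to 2, which is L ⇒ W
From 3, the L positions reachable in one move are: 2.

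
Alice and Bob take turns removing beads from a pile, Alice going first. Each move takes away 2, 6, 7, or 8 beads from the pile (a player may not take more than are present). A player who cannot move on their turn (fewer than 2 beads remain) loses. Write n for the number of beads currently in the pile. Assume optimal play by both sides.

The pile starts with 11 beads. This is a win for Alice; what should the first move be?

Positions with no move are L. A position that does have a move is losing for the player to move precisely when every available move leads to a winning position for the opponent. Fill in the labels:
n=0: no move → L
n=1: no move → L
n=2: reaches L-position 0 → W
n=3: reaches L-position 1 → W
n=4: only reaches 2(W), which is W → L
n=5: only reaches 3(W), which is W → L
n=6: reaches L-position 4 → W
n=7: reaches L-position 5 → W
n=8: reaches L-position 1 → W
n=9: reaches L-position 1 → W
n=10: reaches L-position 4 → W
n=11: reaches L-position 5 → W
From 11, the L positions reachable in one move are: 5, 4. Any move reaching one of these is winning.

Remove 6, leaving 5.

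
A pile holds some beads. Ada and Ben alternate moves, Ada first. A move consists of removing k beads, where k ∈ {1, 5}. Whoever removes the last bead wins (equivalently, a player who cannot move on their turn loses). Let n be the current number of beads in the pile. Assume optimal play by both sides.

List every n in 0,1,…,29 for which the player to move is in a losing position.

0, 2, 4, 6, 8, 10, 12, 14, 16, 18, 20, 22, 24, 26, 28

Classify positions by backward induction: terminal positions (no move available) are L. From any other position, the mover wins iff some move reaches an L.
n=0: no move → L
n=1: reaches L-position 0 → W
n=2: only reaches 1(W), which is W → L
n=3: reaches L-position 2 → W
n=4: only reaches 3(W), which is W → L
n=5: reaches L-position 4 → W
n=6: only reaches 5(W), 1(W), all W → L
n=7: reaches L-position 6 → W
n=8: only reaches 7(W), 3(W), all W → L
n=9: reaches L-position 8 → W
n=10: only reaches 9(W), 5(W), all W → L
n=11: reaches L-position 10 → W
n=12: only reaches 11(W), 7(W), all W → L
n=13: reaches L-position 12 → W
n=14: only reaches 13(W), 9(W), all W → L
n=15: reaches L-position 14 → W
n=16: only reaches 15(W), 11(W), all W → L
n=17: reaches L-position 16 → W
n=18: only reaches 17(W), 13(W), all W → L
n=19: reaches L-position 18 → W
n=20: only reaches 19(W), 15(W), all W → L
n=21: reaches L-position 20 → W
n=22: only reaches 21(W), 17(W), all W → L
n=23: reaches L-position 22 → W
n=24: only reaches 23(W), 19(W), all W → L
n=25: reaches L-position 24 → W
n=26: only reaches 25(W), 21(W), all W → L
n=27: reaches L-position 26 → W
n=28: only reaches 27(W), 23(W), all W → L
n=29: reaches L-position 28 → W
The losing starting values of n are exactly the entries labelled L in this table (15 of them).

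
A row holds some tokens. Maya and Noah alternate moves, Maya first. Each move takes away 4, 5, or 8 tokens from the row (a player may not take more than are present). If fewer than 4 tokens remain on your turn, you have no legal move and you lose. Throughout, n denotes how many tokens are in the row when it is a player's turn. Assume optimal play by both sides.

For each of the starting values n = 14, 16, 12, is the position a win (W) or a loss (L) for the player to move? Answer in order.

Build the W/L table. Terminal = L. A non-terminal position is W if it has a move to some L; otherwise it is L.
n=0: no move → L
n=1: no move → L
n=2: no move → L
n=3: no move → L
n=4: can move to 0, which is L ⇒ W
n=5: can move to 1, which is L ⇒ W
n=6: can move to 2, which is L ⇒ W
n=7: can move to 3, which is L ⇒ W
n=8: can move to 3, which is L ⇒ W
n=9: can move to 1, which is L ⇒ W
n=10: can move to 2, which is L ⇒ W
n=11: can move to 3, which is L ⇒ W
n=12: moves to 8(W), 7(W), 4(W); every one is W ⇒ L
n=13: moves to 9(W), 8(W), 5(W); every one is W ⇒ L
n=14: moves to 10(W), 9(W), 6(W); every one is W ⇒ L
n=15: moves to 11(W), 10(W), 7(W); every one is W ⇒ L
n=16: can move to 12, which is L ⇒ W

14: L, 16: W, 12: L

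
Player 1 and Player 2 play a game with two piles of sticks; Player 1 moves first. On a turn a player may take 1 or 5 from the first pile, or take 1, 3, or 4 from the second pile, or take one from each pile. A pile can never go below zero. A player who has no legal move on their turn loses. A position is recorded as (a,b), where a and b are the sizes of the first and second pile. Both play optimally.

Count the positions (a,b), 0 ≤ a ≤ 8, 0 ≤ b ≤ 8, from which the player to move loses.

Build the W/L table. Terminal = L. A non-terminal position is W if it has a move to some L; otherwise it is L.
Every move lowers a or b (never raises either), so fill the grid row by row in increasing a, and left to right within a row: each cell's successors are then already labelled.
      b=0  b=1  b=2  b=3  b=4  b=5  b=6  b=7  b=8
a=0:    L    W    L    W    W    W    W    L    W
a=1:    W    W    W    W    L    W    L    W    W
a=2:    L    W    L    W    W    W    W    W    L
a=3:    W    W    W    W    L    W    L    W    W
a=4:    L    W    L    W    W    W    W    W    L
a=5:    W    W    W    W    L    W    L    W    W
a=6:    L    W    L    W    W    W    W    W    L
a=7:    W    W    W    W    L    W    L    W    W
a=8:    L    W    L    W    W    W    W    W    L
Cells with no legal move (terminal, hence L): (0,0).
The remaining L cells, each justified by listing all of its moves:
(0,2): L (sole option (0,1)(W) is W)
(0,7): L (options (0,6)(W), (0,4)(W), (0,3)(W) are all W)
(1,4): L (options (0,4)(W), (1,3)(W), (1,1)(W), (1,0)(W), (0,3)(W) are all W)
(1,6): L (options (0,6)(W), (1,5)(W), (1,3)(W), (1,2)(W), (0,5)(W) are all W)
(2,0): L (sole option (1,0)(W) is W)
(2,2): L (options (1,2)(W), (2,1)(W), (1,1)(W) are all W)
(2,8): L (options (1,8)(W), (2,7)(W), (2,5)(W), (2,4)(W), (1,7)(W) are all W)
(3,4): L (options (2,4)(W), (3,3)(W), (3,1)(W), (3,0)(W), (2,3)(W) are all W)
(3,6): L (options (2,6)(W), (3,5)(W), (3,3)(W), (3,2)(W), (2,5)(W) are all W)
(4,0): L (sole option (3,0)(W) is W)
(4,2): L (options (3,2)(W), (4,1)(W), (3,1)(W) are all W)
(4,8): L (options (3,8)(W), (4,7)(W), (4,5)(W), (4,4)(W), (3,7)(W) are all W)
(5,4): L (options (4,4)(W), (0,4)(W), (5,3)(W), (5,1)(W), (5,0)(W), (4,3)(W) are all W)
(5,6): L (options (4,6)(W), (0,6)(W), (5,5)(W), (5,3)(W), (5,2)(W), (4,5)(W) are all W)
(6,0): L (options (5,0)(W), (1,0)(W) are all W)
(6,2): L (options (5,2)(W), (1,2)(W), (6,1)(W), (5,1)(W) are all W)
(6,8): L (options (5,8)(W), (1,8)(W), (6,7)(W), (6,5)(W), (6,4)(W), (5,7)(W) are all W)
(7,4): L (options (6,4)(W), (2,4)(W), (7,3)(W), (7,1)(W), (7,0)(W), (6,3)(W) are all W)
(7,6): L (options (6,6)(W), (2,6)(W), (7,5)(W), (7,3)(W), (7,2)(W), (6,5)(W) are all W)
(8,0): L (options (7,0)(W), (3,0)(W) are all W)
(8,2): L (options (7,2)(W), (3,2)(W), (8,1)(W), (7,1)(W) are all W)
(8,8): L (options (7,8)(W), (3,8)(W), (8,7)(W), (8,5)(W), (8,4)(W), (7,7)(W) are all W)
Every other cell has at least one move into one of the L cells above, so it is W.
L cells per row: a=0: 3, a=1: 2, a=2: 3, a=3: 2, a=4: 3, a=5: 2, a=6: 3, a=7: 2, a=8: 3; total 23.

23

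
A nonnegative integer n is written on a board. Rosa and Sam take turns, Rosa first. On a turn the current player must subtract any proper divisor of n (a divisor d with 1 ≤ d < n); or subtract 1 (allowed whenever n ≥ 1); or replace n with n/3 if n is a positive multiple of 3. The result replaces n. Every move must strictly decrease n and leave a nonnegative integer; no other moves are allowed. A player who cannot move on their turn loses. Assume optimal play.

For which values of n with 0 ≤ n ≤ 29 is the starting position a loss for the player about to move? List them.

Positions with no move are L. A position that does have a move is losing for the player to move precisely when every available move leads to a winning position for the opponent. Fill in the labels:
n=0: no move → L
n=1: W (go to 0, an L position)
n=2: L (sole option 1(W) is W)
n=3: W (go to 2, an L position)
n=4: W (go to 2, an L position)
n=5: L (sole option 4(W) is W)
n=6: W (go to 2, an L position)
n=7: L (sole option 6(W) is W)
n=8: W (go to 7, an L position)
n=9: L (options 3(W), 6(W), 8(W) are all W)
n=10: W (go to 5, an L position)
n=11: L (sole option 10(W) is W)
n=12: W (go to 9, an L position)
n=13: L (sole option 12(W) is W)
n=14: W (go to 7, an L position)
n=15: W (go to 5, an L position)
n=16: L (options 8(W), 12(W), 14(W), 15(W) are all W)
n=17: W (go to 16, an L position)
n=18: W (go to 9, an L position)
n=19: L (sole option 18(W) is W)
n=20: W (go to 16, an L position)
n=21: W (go to 7, an L position)
n=22: W (go to 11, an L position)
n=23: L (sole option 22(W) is W)
n=24: W (go to 16, an L position)
n=25: L (options 20(W), 24(W) are all W)
n=26: W (go to 13, an L position)
n=27: W (go to 9, an L position)
n=28: L (options 14(W), 21(W), 24(W), 26(W), 27(W) are all W)
n=29: W (go to 28, an L position)
The losing starting values of n are exactly the entries labelled L in this table (12 of them).

0, 2, 5, 7, 9, 11, 13, 16, 19, 23, 25, 28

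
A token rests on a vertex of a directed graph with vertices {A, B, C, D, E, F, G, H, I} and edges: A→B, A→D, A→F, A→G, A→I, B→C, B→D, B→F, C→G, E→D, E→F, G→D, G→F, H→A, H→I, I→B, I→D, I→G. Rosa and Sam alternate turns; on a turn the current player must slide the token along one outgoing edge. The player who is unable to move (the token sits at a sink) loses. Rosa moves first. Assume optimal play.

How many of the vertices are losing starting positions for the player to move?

4

Build the W/L table. Terminal = L. A non-terminal position is W if it has a move to some L; otherwise it is L.
Every edge goes from a vertex to one that appears earlier in the order D, F, G, C, B, I, A, E, H, so processing vertices in that order labels each vertex after all of its successors.
D: no outgoing edge → L
F: no outgoing edge → L
G: reaches L-position F → W
C: only reaches G(W), which is W → L
B: reaches L-position C → W
I: reaches L-position D → W
A: reaches L-position F → W
E: reaches L-position F → W
H: only reaches A(W), I(W), all W → L
The L vertices are C, D, F, H; that is 4 in all.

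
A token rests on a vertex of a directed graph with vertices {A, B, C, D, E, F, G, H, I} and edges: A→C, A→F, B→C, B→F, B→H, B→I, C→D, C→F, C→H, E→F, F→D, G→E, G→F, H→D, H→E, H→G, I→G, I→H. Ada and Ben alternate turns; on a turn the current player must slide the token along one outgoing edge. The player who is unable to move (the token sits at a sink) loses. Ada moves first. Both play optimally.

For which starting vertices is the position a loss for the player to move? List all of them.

A, D, E, I

Label each position W (a win for the player to move) or L (a loss). A position with no legal move is L; any other position is W exactly when some move reaches an L, and L when every move reaches a W.
Every edge goes from a vertex to one that appears earlier in the order D, F, E, G, H, I, C, B, A, so processing vertices in that order labels each vertex after all of its successors.
D: no outgoing edge → L
F: →D(L), so W
E: →F(W) only, which is W, so L
G: →E(L), so W
H: →E(L), so W
I: →H(W), G(W) — all W, so L
C: →D(L), so W
B: →I(L), so W
A: →C(W), F(W) — all W, so L
Reading off the rows marked L gives the requested list; there are 4 such vertices.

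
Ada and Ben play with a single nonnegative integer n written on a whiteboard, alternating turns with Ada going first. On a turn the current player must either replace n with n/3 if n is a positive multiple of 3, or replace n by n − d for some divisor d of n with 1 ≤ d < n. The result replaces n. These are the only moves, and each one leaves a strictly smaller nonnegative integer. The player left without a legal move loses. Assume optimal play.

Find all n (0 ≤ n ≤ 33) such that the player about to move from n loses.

Compute win/loss labels from the base case upward. A position with no move is L. Any other position is W if it can reach an L in one move, else L.
n=0: no move → L
n=1: no move → L
n=2: can move to 1, which is L ⇒ W
n=3: can move to 1, which is L ⇒ W
n=4: moves to 2(W), 3(W); every one is W ⇒ L
n=5: can move to 4, which is L ⇒ W
n=6: can move to 4, which is L ⇒ W
n=7: the only move is to 6(W), a W ⇒ L
n=8: can move to 4, which is L ⇒ W
n=9: moves to 3(W), 6(W), 8(W); every one is W ⇒ L
n=10: can move to 9, which is L ⇒ W
n=11: the only move is to 10(W), a W ⇒ L
n=12: can move to 4, which is L ⇒ W
n=13: the only move is to 12(W), a W ⇒ L
n=14: can move to 7, which is L ⇒ W
n=15: moves to 5(W), 10(W), 12(W), 14(W); every one is W ⇒ L
n=16: can move to 15, which is L ⇒ W
n=17: the only move is to 16(W), a W ⇒ L
n=18: can move to 9, which is L ⇒ W
n=19: the only move is to 18(W), a W ⇒ L
n=20: can move to 15, which is L ⇒ W
n=21: can move to 7, which is L ⇒ W
n=22: can move to 11, which is L ⇒ W
n=23: the only move is to 22(W), a W ⇒ L
n=24: can move to 23, which is L ⇒ W
n=25: moves to 20(W), 24(W); every one is W ⇒ L
n=26: can move to 13, which is L ⇒ W
n=27: can move to 9, which is L ⇒ W
n=28: moves to 14(W), 21(W), 24(W), 26(W), 27(W); every one is W ⇒ L
n=29: can move to 28, which is L ⇒ W
n=30: can move to 15, which is L ⇒ W
n=31: the only move is to 30(W), a W ⇒ L
n=32: can move to 28, which is L ⇒ W
n=33: can move to 11, which is L ⇒ W
The losing starting values of n are exactly the entries labelled L in this table (14 of them).

0, 1, 4, 7, 9, 11, 13, 15, 17, 19, 23, 25, 28, 31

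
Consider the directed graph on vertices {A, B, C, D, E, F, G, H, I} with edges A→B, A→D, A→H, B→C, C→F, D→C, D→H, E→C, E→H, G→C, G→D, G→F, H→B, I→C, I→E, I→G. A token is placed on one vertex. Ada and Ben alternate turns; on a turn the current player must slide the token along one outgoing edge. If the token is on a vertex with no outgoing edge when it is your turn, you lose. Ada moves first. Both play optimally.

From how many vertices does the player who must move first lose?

Positions with no move are L. A position that does have a move is losing for the player to move precisely when every available move leads to a winning position for the opponent. Fill in the labels:
Every edge goes from a vertex to one that appears earlier in the order F, C, B, H, D, E, G, A, I, so processing vertices in that order labels each vertex after all of its successors.
F: no outgoing edge → L
C: reaches L-position F → W
B: only reaches C(W), which is W → L
H: reaches L-position B → W
D: only reaches H(W), C(W), all W → L
E: only reaches H(W), C(W), all W → L
G: reaches L-position D → W
A: reaches L-position D → W
I: reaches L-position E → W
The L vertices are B, D, E, F; that is 4 in all.

4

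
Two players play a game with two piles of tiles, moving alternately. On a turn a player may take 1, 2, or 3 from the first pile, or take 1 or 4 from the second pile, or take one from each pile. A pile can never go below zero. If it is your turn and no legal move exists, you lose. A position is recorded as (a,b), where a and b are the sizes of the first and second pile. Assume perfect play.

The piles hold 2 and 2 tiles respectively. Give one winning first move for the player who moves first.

Build the W/L table. Terminal = L. A non-terminal position is W if it has a move to some L; otherwise it is L.
No move ever increases a pile, so every position that can arise here has a ≤ 2 and b ≤ 2; it is enough to label the cells with 0 ≤ a ≤ 2 and 0 ≤ b ≤ 2.
Every move lowers a or b (never raises either), so fill the grid row by row in increasing a, and left to right within a row: each cell's successors are then already labelled.
      b=0  b=1  b=2
a=0:    L    W    L
a=1:    W    W    W
a=2:    W    L    W
Cells with no legal move (terminal, hence L): (0,0).
The remaining L cells, each justified by listing all of its moves:
(0,2): →(0,1)(W) only, which is W, so L
(2,1): →(1,1)(W), (0,1)(W), (2,0)(W), (1,0)(W) — all W, so L
Every other cell has at least one move into one of the L cells above, so it is W.
From (2,2), the L positions reachable in one move are: (0,2), (2,1). Any move reaching one of these is winning.

Move to (0,2).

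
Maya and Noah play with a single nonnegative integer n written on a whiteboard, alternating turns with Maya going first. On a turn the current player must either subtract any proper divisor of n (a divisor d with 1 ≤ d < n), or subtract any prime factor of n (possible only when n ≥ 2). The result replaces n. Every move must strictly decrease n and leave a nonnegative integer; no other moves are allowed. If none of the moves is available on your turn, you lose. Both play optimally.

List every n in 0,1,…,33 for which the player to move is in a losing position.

Label each position W (a win for the player to move) or L (a loss). A position with no legal move is L; any other position is W exactly when some move reaches an L, and L when every move reaches a W.
n=0: no move → L
n=1: no move → L
n=2: reaches L-position 0 → W
n=3: reaches L-position 0 → W
n=4: only reaches 2(W), 3(W), all W → L
n=5: reaches L-position 0 → W
n=6: reaches L-position 4 → W
n=7: reaches L-position 0 → W
n=8: reaches L-position 4 → W
n=9: only reaches 6(W), 8(W), all W → L
n=10: reaches L-position 9 → W
n=11: reaches L-position 0 → W
n=12: reaches L-position 9 → W
n=13: reaches L-position 0 → W
n=14: only reaches 7(W), 12(W), 13(W), all W → L
n=15: reaches L-position 14 → W
n=16: reaches L-position 14 → W
n=17: reaches L-position 0 → W
n=18: reaches L-position 9 → W
n=19: reaches L-position 0 → W
n=20: only reaches 10(W), 15(W), 16(W), 18(W), 19(W), all W → L
n=21: reaches L-position 14 → W
n=22: reaches L-position 20 → W
n=23: reaches L-position 0 → W
n=24: reaches L-position 20 → W
n=25: reaches L-position 20 → W
n=26: only reaches 13(W), 24(W), 25(W), all W → L
n=27: reaches L-position 26 → W
n=28: reaches L-position 14 → W
n=29: reaches L-position 0 → W
n=30: reaches L-position 20 → W
n=31: reaches L-position 0 → W
n=32: only reaches 16(W), 24(W), 28(W), 30(W), 31(W), all W → L
n=33: reaches L-position 32 → W
The losing starting values of n are exactly the entries labelled L in this table (8 of them).

0, 1, 4, 9, 14, 20, 26, 32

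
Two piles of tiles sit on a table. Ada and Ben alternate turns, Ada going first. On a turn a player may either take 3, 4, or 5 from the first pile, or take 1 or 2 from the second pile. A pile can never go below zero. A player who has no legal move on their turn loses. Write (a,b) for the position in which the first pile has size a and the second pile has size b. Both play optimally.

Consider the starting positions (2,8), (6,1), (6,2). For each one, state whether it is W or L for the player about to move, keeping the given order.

(2,8): W, (6,1): W, (6,2): L

Positions with no move are L. A position that does have a move is losing for the player to move precisely when every available move leads to a winning position for the opponent. Fill in the labels:
No move ever increases a pile, so every position that can arise here has a ≤ 6 and b ≤ 8; it is enough to label the cells with 0 ≤ a ≤ 6 and 0 ≤ b ≤ 8.
Every move lowers a or b (never raises either), so fill the grid row by row in increasing a, and left to right within a row: each cell's successors are then already labelled.
      b=0  b=1  b=2  b=3  b=4  b=5  b=6  b=7  b=8
a=0:    L    W    W    L    W    W    L    W    W
a=1:    L    W    W    L    W    W    L    W    W
a=2:    L    W    W    L    W    W    L    W    W
a=3:    W    L    W    W    L    W    W    L    W
a=4:    W    L    W    W    L    W    W    L    W
a=5:    W    L    W    W    L    W    W    L    W
a=6:    W    W    L    W    W    L    W    W    L
Cells with no legal move (terminal, hence L): (0,0), (1,0), (2,0).
The remaining L cells, each justified by listing all of its moves:
(0,3): moves to (0,2)(W), (0,1)(W); every one is W ⇒ L
(0,6): moves to (0,5)(W), (0,4)(W); every one is W ⇒ L
(1,3): moves to (1,2)(W), (1,1)(W); every one is W ⇒ L
(1,6): moves to (1,5)(W), (1,4)(W); every one is W ⇒ L
(2,3): moves to (2,2)(W), (2,1)(W); every one is W ⇒ L
(2,6): moves to (2,5)(W), (2,4)(W); every one is W ⇒ L
(3,1): moves to (0,1)(W), (3,0)(W); every one is W ⇒ L
(3,4): moves to (0,4)(W), (3,3)(W), (3,2)(W); every one is W ⇒ L
(3,7): moves to (0,7)(W), (3,6)(W), (3,5)(W); every one is W ⇒ L
(4,1): moves to (1,1)(W), (0,1)(W), (4,0)(W); every one is W ⇒ L
(4,4): moves to (1,4)(W), (0,4)(W), (4,3)(W), (4,2)(W); every one is W ⇒ L
(4,7): moves to (1,7)(W), (0,7)(W), (4,6)(W), (4,5)(W); every one is W ⇒ L
(5,1): moves to (2,1)(W), (1,1)(W), (0,1)(W), (5,0)(W); every one is W ⇒ L
(5,4): moves to (2,4)(W), (1,4)(W), (0,4)(W), (5,3)(W), (5,2)(W); every one is W ⇒ L
(5,7): moves to (2,7)(W), (1,7)(W), (0,7)(W), (5,6)(W), (5,5)(W); every one is W ⇒ L
(6,2): moves to (3,2)(W), (2,2)(W), (1,2)(W), (6,1)(W), (6,0)(W); every one is W ⇒ L
(6,5): moves to (3,5)(W), (2,5)(W), (1,5)(W), (6,4)(W), (6,3)(W); every one is W ⇒ L
(6,8): moves to (3,8)(W), (2,8)(W), (1,8)(W), (6,7)(W), (6,6)(W); every one is W ⇒ L
Every other cell has at least one move into one of the L cells above, so it is W.
(2,8): the move to (2,6) reaches an L cell, so W
(6,1): the move to (3,1) reaches an L cell, so W
(6,2): one of the L cells justified above, so L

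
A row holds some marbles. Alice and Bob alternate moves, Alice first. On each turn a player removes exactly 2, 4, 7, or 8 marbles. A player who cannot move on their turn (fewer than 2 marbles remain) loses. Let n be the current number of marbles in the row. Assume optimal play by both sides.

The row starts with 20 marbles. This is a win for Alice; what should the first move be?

Label each position W (a win for the player to move) or L (a loss). A position with no legal move is L; any other position is W exactly when some move reaches an L, and L when every move reaches a W.
n=0: no move → L
n=1: no move → L
n=2: →0(L), so W
n=3: →1(L), so W
n=4: →0(L), so W
n=5: →1(L), so W
n=6: →4(W), 2(W) — all W, so L
n=7: →0(L), so W
n=8: →6(L), so W
n=9: →1(L), so W
n=10: →6(L), so W
n=11: →9(W), 7(W), 4(W), 3(W) — all W, so L
n=12: →10(W), 8(W), 5(W), 4(W) — all W, so L
n=13: →11(L), so W
n=14: →12(L), so W
n=15: →11(L), so W
n=16: →12(L), so W
n=17: →15(W), 13(W), 10(W), 9(W) — all W, so L
n=18: →11(L), so W
n=19: →17(L), so W
n=20: →12(L), so W
From 20, the L positions reachable in one move are: 12.

Remove 8, leaving 12.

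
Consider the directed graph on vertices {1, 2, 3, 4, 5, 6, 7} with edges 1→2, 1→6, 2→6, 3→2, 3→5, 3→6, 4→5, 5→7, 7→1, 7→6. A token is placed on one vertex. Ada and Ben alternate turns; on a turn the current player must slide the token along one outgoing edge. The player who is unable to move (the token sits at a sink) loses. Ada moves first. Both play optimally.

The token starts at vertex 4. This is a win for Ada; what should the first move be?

Work bottom-up. With no move the player to move loses. Otherwise the position is W if at least one move leads to an L position for the opponent, and L if every move leads to a W.
Every edge goes from a vertex to one that appears earlier in the order 6, 2, 1, 7, 5, 3, 4, so processing vertices in that order labels each vertex after all of its successors.
6: no outgoing edge → L
2: can move to 6, which is L ⇒ W
1: can move to 6, which is L ⇒ W
7: can move to 6, which is L ⇒ W
5: the only move is to 7(W), a W ⇒ L
3: can move to 5, which is L ⇒ W
4: can move to 5, which is L ⇒ W
From 4, the L positions reachable in one move are: 5.

Move to 5.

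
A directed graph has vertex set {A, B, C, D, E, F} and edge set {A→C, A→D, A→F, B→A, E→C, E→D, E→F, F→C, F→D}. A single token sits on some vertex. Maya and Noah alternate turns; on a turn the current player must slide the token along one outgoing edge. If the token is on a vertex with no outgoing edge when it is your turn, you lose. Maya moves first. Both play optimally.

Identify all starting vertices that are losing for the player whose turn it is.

Work bottom-up. With no move the player to move loses. Otherwise the position is W if at least one move leads to an L position for the opponent, and L if every move leads to a W.
Every edge goes from a vertex to one that appears earlier in the order C, D, F, A, E, B, so processing vertices in that order labels each vertex after all of its successors.
C: no outgoing edge → L
D: no outgoing edge → L
F: reaches L-position D → W
A: reaches L-position D → W
E: reaches L-position D → W
B: only reaches A(W), which is W → L
Reading off the rows marked L gives the requested list; there are 3 such vertices.

B, C, D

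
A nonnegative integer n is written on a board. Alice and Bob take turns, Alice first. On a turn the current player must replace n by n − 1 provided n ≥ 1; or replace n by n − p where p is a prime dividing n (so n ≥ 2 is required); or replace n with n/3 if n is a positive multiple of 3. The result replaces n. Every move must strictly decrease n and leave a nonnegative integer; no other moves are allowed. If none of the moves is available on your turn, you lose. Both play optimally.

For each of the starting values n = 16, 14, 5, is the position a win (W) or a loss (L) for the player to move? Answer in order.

Build the W/L table. Terminal = L. A non-terminal position is W if it has a move to some L; otherwise it is L.
n=0: no move → L
n=1: W (go to 0, an L position)
n=2: W (go to 0, an L position)
n=3: W (go to 0, an L position)
n=4: L (options 2(W), 3(W) are all W)
n=5: W (go to 0, an L position)
n=6: W (go to 4, an L position)
n=7: W (go to 0, an L position)
n=8: L (options 6(W), 7(W) are all W)
n=9: W (go to 8, an L position)
n=10: W (go to 8, an L position)
n=11: W (go to 0, an L position)
n=12: W (go to 4, an L position)
n=13: W (go to 0, an L position)
n=14: L (options 7(W), 12(W), 13(W) are all W)
n=15: W (go to 14, an L position)
n=16: W (go to 14, an L position)

16: W, 14: L, 5: W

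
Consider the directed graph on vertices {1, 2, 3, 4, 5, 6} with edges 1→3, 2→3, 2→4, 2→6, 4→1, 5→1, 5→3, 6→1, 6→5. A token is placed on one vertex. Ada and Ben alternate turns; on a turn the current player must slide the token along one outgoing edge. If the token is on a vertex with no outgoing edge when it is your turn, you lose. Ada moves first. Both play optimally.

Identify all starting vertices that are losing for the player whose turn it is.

3, 4, 6

Use the standard recursion: the mover loses at a terminal position; elsewhere, the mover wins exactly when some move hands the opponent an L position.
Every edge goes from a vertex to one that appears earlier in the order 3, 1, 5, 6, 4, 2, so processing vertices in that order labels each vertex after all of its successors.
3: no outgoing edge → L
1: W (go to 3, an L position)
5: W (go to 3, an L position)
6: L (options 5(W), 1(W) are all W)
4: L (sole option 1(W) is W)
2: W (go to 4, an L position)
The losing starting vertices are exactly the entries labelled L in this table (3 of them).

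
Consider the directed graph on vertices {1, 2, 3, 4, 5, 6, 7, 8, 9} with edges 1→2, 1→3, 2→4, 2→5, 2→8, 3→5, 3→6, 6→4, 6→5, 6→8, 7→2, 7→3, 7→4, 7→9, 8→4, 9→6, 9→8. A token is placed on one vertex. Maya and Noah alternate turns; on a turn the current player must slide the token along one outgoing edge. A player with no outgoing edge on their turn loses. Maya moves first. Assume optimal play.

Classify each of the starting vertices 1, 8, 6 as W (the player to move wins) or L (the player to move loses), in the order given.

Compute win/loss labels from the base case upward. A position with no move is L. Any other position is W if it can reach an L in one move, else L.
Every edge goes from a vertex to one that appears earlier in the order 5, 4, 8, 6, 2, 3, 9, 7, 1, so processing vertices in that order labels each vertex after all of its successors.
5: no outgoing edge → L
4: no outgoing edge → L
8: reaches L-position 4 → W
6: reaches L-position 4 → W
2: reaches L-position 4 → W
3: reaches L-position 5 → W
9: only reaches 6(W), 8(W), all W → L
7: reaches L-position 9 → W
1: only reaches 3(W), 2(W), all W → L

1: L, 8: W, 6: W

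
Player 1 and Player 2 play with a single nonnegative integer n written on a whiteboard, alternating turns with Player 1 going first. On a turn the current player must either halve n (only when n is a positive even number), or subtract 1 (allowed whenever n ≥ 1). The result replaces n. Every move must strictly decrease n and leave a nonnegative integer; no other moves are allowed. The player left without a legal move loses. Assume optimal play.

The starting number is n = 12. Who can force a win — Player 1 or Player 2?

Player 1 wins.

Work bottom-up. With no move the player to move loses. Otherwise the position is W if at least one move leads to an L position for the opponent, and L if every move leads to a W.
n=0: no move → L
n=1: W (go to 0, an L position)
n=2: L (sole option 1(W) is W)
n=3: W (go to 2, an L position)
n=4: W (go to 2, an L position)
n=5: L (sole option 4(W) is W)
n=6: W (go to 5, an L position)
n=7: L (sole option 6(W) is W)
n=8: W (go to 7, an L position)
n=9: L (sole option 8(W) is W)
n=10: W (go to 5, an L position)
n=11: L (sole option 10(W) is W)
n=12: W (go to 11, an L position)
From 12 Player 1 can move to 11, reaching an L position.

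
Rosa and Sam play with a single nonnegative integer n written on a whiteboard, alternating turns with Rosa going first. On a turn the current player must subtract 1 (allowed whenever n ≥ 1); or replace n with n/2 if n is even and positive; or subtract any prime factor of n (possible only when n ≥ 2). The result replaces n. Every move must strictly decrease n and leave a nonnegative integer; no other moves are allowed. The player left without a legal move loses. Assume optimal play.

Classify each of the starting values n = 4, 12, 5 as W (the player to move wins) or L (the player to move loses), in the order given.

4: L, 12: W, 5: W

Label each position W (a win for the player to move) or L (a loss). A position with no legal move is L; any other position is W exactly when some move reaches an L, and L when every move reaches a W.
n=0: no move → L
n=1: →0(L), so W
n=2: →0(L), so W
n=3: →0(L), so W
n=4: →2(W), 3(W) — all W, so L
n=5: →0(L), so W
n=6: →4(L), so W
n=7: →0(L), so W
n=8: →4(L), so W
n=9: →6(W), 8(W) — all W, so L
n=10: →9(L), so W
n=11: →0(L), so W
n=12: →9(L), so W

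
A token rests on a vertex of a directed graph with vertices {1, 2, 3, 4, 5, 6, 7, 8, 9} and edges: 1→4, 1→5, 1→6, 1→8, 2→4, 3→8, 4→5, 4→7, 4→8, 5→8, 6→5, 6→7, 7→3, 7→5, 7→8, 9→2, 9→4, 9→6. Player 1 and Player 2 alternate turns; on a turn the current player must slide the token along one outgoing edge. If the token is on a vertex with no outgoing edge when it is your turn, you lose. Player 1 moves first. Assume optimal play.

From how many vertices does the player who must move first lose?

Compute win/loss labels from the base case upward. A position with no move is L. Any other position is W if it can reach an L in one move, else L.
Every edge goes from a vertex to one that appears earlier in the order 8, 5, 3, 7, 4, 6, 1, 2, 9, so processing vertices in that order labels each vertex after all of its successors.
8: no outgoing edge → L
5: can move to 8, which is L ⇒ W
3: can move to 8, which is L ⇒ W
7: can move to 8, which is L ⇒ W
4: can move to 8, which is L ⇒ W
6: moves to 7(W), 5(W); every one is W ⇒ L
1: can move to 6, which is L ⇒ W
2: the only move is to 4(W), a W ⇒ L
9: can move to 2, which is L ⇒ W
The L vertices are 2, 6, 8; that is 3 in all.

3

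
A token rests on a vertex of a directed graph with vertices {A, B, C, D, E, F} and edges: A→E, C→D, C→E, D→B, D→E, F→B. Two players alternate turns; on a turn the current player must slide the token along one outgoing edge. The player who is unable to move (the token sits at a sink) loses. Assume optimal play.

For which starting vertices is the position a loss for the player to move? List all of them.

B, E

Compute win/loss labels from the base case upward. A position with no move is L. Any other position is W if it can reach an L in one move, else L.
Every edge goes from a vertex to one that appears earlier in the order E, B, D, C, F, A, so processing vertices in that order labels each vertex after all of its successors.
E: no outgoing edge → L
B: no outgoing edge → L
D: can move to B, which is L ⇒ W
C: can move to E, which is L ⇒ W
F: can move to B, which is L ⇒ W
A: can move to E, which is L ⇒ W
Reading off the rows marked L gives the requested list; there are 2 such vertices.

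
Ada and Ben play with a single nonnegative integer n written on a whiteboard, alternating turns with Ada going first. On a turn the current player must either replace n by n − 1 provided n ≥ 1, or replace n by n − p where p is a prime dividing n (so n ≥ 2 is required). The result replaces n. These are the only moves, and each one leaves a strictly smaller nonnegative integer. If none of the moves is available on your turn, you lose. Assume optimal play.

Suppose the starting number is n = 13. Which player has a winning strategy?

Ada wins.

Classify positions by backward induction: terminal positions (no move available) are L. From any other position, the mover wins iff some move reaches an L.
n=0: no move → L
n=1: can move to 0, which is L ⇒ W
n=2: can move to 0, which is L ⇒ W
n=3: can move to 0, which is L ⇒ W
n=4: moves to 2(W), 3(W); every one is W ⇒ L
n=5: can move to 0, which is L ⇒ W
n=6: can move to 4, which is L ⇒ W
n=7: can move to 0, which is L ⇒ W
n=8: moves to 6(W), 7(W); every one is W ⇒ L
n=9: can move to 8, which is L ⇒ W
n=10: can move to 8, which is L ⇒ W
n=11: can move to 0, which is L ⇒ W
n=12: moves to 9(W), 10(W), 11(W); every one is W ⇒ L
n=13: can move to 0, which is L ⇒ W
The starting position 13 is W: Ada should move to 0, handing over an L position.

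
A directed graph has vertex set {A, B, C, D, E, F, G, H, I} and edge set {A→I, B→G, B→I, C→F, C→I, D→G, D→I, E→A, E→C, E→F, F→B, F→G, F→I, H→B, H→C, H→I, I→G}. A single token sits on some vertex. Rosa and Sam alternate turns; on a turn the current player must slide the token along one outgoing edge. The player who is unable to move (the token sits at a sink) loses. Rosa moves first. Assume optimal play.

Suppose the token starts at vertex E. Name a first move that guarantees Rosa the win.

Label each position W (a win for the player to move) or L (a loss). A position with no legal move is L; any other position is W exactly when some move reaches an L, and L when every move reaches a W.
Every edge goes from a vertex to one that appears earlier in the order G, I, B, F, A, D, C, E, H, so processing vertices in that order labels each vertex after all of its successors.
G: no outgoing edge → L
I: can move to G, which is L ⇒ W
B: can move to G, which is L ⇒ W
F: can move to G, which is L ⇒ W
A: the only move is to I(W), a W ⇒ L
D: can move to G, which is L ⇒ W
C: moves to F(W), I(W); every one is W ⇒ L
E: can move to C, which is L ⇒ W
H: can move to C, which is L ⇒ W
From E, the L positions reachable in one move are: C, A. Any move reaching one of these is winning.

Move to C.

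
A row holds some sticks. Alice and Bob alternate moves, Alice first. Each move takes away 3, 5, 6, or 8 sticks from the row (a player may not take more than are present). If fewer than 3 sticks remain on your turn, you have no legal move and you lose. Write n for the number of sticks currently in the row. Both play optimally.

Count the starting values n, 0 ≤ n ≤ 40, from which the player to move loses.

Use the standard recursion: the mover loses at a terminal position; elsewhere, the mover wins exactly when some move hands the opponent an L position.
n=0: no move → L
n=1: no move → L
n=2: no move → L
n=3: W (go to 0, an L position)
n=4: W (go to 1, an L position)
n=5: W (go to 2, an L position)
n=6: W (go to 1, an L position)
n=7: W (go to 2, an L position)
n=8: W (go to 2, an L position)
n=9: W (go to 1, an L position)
n=10: W (go to 2, an L position)
n=11: L (options 8(W), 6(W), 5(W), 3(W) are all W)
n=12: L (options 9(W), 7(W), 6(W), 4(W) are all W)
n=13: L (options 10(W), 8(W), 7(W), 5(W) are all W)
n=14: W (go to 11, an L position)
n=15: W (go to 12, an L position)
n=16: W (go to 13, an L position)
n=17: W (go to 12, an L position)
n=18: W (go to 13, an L position)
n=19: W (go to 13, an L position)
n=20: W (go to 12, an L position)
n=21: W (go to 13, an L position)
n=22: L (options 19(W), 17(W), 16(W), 14(W) are all W)
n=23: L (options 20(W), 18(W), 17(W), 15(W) are all W)
n=24: L (options 21(W), 19(W), 18(W), 16(W) are all W)
n=25: W (go to 22, an L position)
n=26: W (go to 23, an L position)
n=27: W (go to 24, an L position)
n=28: W (go to 23, an L position)
n=29: W (go to 24, an L position)
n=30: W (go to 24, an L position)
n=31: W (go to 23, an L position)
n=32: W (go to 24, an L position)
n=33: L (options 30(W), 28(W), 27(W), 25(W) are all W)
n=34: L (options 31(W), 29(W), 28(W), 26(W) are all W)
n=35: L (options 32(W), 30(W), 29(W), 27(W) are all W)
n=36: W (go to 33, an L position)
n=37: W (go to 34, an L position)
n=38: W (go to 35, an L position)
n=39: W (go to 34, an L position)
n=40: W (go to 35, an L position)
L entries with 0 ≤ n ≤ 40: n = 0, 1, 2, 11, 12, 13, 22, 23, 24, 33, 34, 35; that makes 12.

12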